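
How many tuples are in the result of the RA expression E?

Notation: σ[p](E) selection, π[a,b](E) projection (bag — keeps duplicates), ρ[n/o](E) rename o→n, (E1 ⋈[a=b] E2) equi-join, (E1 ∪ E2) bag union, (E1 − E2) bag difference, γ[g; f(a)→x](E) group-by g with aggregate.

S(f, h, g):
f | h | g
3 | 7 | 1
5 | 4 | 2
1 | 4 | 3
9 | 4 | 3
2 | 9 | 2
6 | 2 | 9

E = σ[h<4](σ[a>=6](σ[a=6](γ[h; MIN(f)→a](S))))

Stepwise |·|:
  S → 6
  γ[h; MIN(f)→a](S) → 4
  σ[a=6](γ[h; MIN(f)→a](S)) → 1
  σ[a>=6](σ[a=6](γ[h; MIN(f)→a](S))) → 1
  σ[h<4](σ[a>=6](σ[a=6](γ[h; MIN(f)→a](S)))) → 1

|E| = 1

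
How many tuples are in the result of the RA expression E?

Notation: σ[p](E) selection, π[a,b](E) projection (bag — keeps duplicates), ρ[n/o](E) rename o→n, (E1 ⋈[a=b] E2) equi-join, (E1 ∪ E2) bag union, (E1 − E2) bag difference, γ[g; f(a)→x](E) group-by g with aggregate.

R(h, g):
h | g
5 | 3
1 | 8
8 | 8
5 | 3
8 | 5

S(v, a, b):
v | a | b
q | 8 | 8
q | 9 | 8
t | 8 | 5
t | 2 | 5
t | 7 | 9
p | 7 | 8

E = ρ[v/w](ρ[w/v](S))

Stepwise |·|:
  S → 6
  ρ[w/v](S) → 6
  ρ[v/w](ρ[w/v](S)) → 6

|E| = 6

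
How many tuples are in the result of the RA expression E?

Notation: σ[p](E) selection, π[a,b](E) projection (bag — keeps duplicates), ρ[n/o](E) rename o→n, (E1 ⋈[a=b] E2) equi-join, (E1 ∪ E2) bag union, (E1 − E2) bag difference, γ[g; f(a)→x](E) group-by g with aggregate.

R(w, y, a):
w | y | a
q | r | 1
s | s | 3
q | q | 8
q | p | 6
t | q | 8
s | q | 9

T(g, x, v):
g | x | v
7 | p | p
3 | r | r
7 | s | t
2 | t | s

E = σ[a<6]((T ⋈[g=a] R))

Per-node cardinality:
  T → 4
  R → 6
  (T ⋈[g=a] R) → 1
  σ[a<6]((T ⋈[g=a] R)) → 1

|E| = 1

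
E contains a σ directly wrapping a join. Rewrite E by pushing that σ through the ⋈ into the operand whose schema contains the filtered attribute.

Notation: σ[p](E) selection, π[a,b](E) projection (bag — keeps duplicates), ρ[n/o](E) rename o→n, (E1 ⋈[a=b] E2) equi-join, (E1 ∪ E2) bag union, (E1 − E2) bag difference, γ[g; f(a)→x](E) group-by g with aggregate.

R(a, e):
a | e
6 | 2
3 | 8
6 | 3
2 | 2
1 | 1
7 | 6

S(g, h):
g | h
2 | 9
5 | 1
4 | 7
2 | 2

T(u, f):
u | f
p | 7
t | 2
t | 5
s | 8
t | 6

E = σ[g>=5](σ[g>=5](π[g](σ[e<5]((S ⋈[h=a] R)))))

σ filters on e, owned by the right side.
E' = σ[g>=5](σ[g>=5](π[g]((S ⋈[h=a] σ[e<5](R)))))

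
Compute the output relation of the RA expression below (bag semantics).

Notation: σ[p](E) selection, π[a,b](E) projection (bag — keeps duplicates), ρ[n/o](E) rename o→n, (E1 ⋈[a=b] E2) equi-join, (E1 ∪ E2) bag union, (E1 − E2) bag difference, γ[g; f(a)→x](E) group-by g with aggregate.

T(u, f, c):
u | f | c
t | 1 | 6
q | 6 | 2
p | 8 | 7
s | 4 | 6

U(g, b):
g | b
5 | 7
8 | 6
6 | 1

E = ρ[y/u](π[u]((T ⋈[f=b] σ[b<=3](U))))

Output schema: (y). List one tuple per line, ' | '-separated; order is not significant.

Stepwise |·|:
  T → 4
  U → 3
  σ[b<=3](U) → 1
  (T ⋈[f=b] σ[b<=3](U)) → 1
  π[u]((T ⋈[f=b] σ[b<=3](U))) → 1
  ρ[y/u](π[u]((T ⋈[f=b] σ[b<=3](U)))) → 1

== RESULT ==
y
t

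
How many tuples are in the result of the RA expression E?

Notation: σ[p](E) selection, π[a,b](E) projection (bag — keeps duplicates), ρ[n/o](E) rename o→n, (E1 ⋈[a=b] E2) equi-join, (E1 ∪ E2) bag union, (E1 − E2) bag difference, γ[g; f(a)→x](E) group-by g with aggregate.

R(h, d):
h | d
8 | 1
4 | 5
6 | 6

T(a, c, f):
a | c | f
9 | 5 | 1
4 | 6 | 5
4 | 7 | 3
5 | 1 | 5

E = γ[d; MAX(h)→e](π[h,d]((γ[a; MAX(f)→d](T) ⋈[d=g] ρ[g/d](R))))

Row counts bottom-up:
  T → 4
  γ[a; MAX(f)→d](T) → 3
  R → 3
  ρ[g/d](R) → 3
  (γ[a; MAX(f)→d](T) ⋈[d=g] ρ[g/d](R)) → 3
  π[h,d]((γ[a; MAX(f)→d](T) ⋈[d=g] ρ[g/d](R))) → 3
  γ[d; MAX(h)→e](π[h,d]((γ[a; MAX(f)→d](T) ⋈[d=g] ρ[g/d](R)))) → 2

|E| = 2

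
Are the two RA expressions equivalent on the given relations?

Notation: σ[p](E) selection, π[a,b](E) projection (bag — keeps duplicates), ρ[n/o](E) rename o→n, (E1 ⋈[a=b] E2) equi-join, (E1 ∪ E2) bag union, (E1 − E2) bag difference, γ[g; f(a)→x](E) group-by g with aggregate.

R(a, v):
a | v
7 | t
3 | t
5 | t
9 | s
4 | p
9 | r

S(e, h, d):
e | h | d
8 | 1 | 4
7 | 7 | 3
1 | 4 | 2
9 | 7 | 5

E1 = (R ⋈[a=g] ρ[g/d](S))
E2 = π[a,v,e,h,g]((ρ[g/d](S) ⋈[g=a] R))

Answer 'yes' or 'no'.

E1 row counts bottom-up:
  R → 6
  S → 4
  ρ[g/d](S) → 4
  (R ⋈[a=g] ρ[g/d](S)) → 3
E2 row counts bottom-up:
  S → 4
  ρ[g/d](S) → 4
  R → 6
  (ρ[g/d](S) ⋈[g=a] R) → 3
  π[a,v,e,h,g]((ρ[g/d](S) ⋈[g=a] R)) → 3

E1 and E2 produce the same multiset:
a | v | e | h | g
3 | t | 7 | 7 | 3
4 | p | 8 | 1 | 4
5 | t | 9 | 7 | 5

yes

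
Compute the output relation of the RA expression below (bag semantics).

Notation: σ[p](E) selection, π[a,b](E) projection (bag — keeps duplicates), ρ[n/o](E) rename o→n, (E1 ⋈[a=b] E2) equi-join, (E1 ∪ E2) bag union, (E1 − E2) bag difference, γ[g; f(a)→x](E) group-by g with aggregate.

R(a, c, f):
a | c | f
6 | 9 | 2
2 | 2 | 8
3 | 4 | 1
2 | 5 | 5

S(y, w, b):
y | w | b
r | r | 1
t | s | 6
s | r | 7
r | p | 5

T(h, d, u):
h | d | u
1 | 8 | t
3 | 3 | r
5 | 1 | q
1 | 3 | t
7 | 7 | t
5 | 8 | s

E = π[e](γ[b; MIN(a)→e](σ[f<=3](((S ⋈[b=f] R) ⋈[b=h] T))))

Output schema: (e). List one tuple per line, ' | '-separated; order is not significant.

Row counts bottom-up:
  S → 4
  R → 4
  (S ⋈[b=f] R) → 2
  T → 6
  ((S ⋈[b=f] R) ⋈[b=h] T) → 4
  σ[f<=3](((S ⋈[b=f] R) ⋈[b=h] T)) → 2
  γ[b; MIN(a)→e](σ[f<=3](((S ⋈[b=f] R) ⋈[b=h] T))) → 1
  π[e](γ[b; MIN(a)→e](σ[f<=3](((S ⋈[b=f] R) ⋈[b=h] T)))) → 1

== RESULT ==
e
3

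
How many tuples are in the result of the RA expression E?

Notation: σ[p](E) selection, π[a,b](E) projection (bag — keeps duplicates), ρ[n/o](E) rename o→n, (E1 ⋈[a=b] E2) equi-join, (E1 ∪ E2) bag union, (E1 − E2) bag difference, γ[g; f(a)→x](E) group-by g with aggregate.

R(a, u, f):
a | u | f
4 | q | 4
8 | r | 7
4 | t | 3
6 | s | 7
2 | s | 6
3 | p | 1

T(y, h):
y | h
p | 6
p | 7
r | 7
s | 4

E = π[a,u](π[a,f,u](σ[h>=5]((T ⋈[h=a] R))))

Per-node cardinality:
  T → 4
  R → 6
  (T ⋈[h=a] R) → 3
  σ[h>=5]((T ⋈[h=a] R)) → 1
  π[a,f,u](σ[h>=5]((T ⋈[h=a] R))) → 1
  π[a,u](π[a,f,u](σ[h>=5]((T ⋈[h=a] R)))) → 1

|E| = 1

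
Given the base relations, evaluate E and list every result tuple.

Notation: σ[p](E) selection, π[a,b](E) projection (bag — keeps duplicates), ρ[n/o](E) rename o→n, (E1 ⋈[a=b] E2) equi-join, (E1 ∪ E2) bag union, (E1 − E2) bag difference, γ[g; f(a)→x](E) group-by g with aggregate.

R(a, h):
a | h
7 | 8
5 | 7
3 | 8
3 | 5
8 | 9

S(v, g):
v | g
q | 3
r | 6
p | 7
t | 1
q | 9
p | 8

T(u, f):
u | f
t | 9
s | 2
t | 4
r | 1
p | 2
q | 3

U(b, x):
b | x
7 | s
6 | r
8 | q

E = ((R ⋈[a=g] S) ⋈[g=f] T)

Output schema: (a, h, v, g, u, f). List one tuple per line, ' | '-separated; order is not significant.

Per-node cardinality:
  R → 5
  S → 6
  (R ⋈[a=g] S) → 4
  T → 6
  ((R ⋈[a=g] S) ⋈[g=f] T) → 2

== RESULT ==
a | h | v | g | u | f
3 | 5 | q | 3 | q | 3
3 | 8 | q | 3 | q | 3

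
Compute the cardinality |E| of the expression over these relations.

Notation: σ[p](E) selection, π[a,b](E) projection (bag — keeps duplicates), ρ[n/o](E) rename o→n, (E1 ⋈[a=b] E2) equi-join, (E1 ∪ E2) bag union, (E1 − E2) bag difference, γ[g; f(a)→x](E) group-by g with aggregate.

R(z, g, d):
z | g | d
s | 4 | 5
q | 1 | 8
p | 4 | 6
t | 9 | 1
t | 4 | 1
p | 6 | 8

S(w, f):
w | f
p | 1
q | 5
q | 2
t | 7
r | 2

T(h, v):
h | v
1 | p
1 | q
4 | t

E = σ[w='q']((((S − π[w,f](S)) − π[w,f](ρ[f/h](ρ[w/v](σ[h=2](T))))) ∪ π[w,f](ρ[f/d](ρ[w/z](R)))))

Per-node cardinality:
  S → 5
  S → 5
  π[w,f](S) → 5
  (S − π[w,f](S)) → 0
  T → 3
  σ[h=2](T) → 0
  ρ[w/v](σ[h=2](T)) → 0
  ρ[f/h](ρ[w/v](σ[h=2](T))) → 0
  π[w,f](ρ[f/h](ρ[w/v](σ[h=2](T)))) → 0
  ((S − π[w,f](S)) − π[w,f](ρ[f/h](ρ[w/v](σ[h=2](T))))) → 0
  R → 6
  ρ[w/z](R) → 6
  ρ[f/d](ρ[w/z](R)) → 6
  π[w,f](ρ[f/d](ρ[w/z](R))) → 6
  (((S − π[w,f](S)) − π[w,f](ρ[f/h](ρ[w/v](σ[h=2](T))))) ∪ π[w,f](ρ[f/d](ρ[w/z](R)))) → 6
  σ[w='q']((((S − π[w,f](S)) − π[w,f](ρ[f/h](ρ[w/v](σ[h=2](T))))) ∪ π[w,f](ρ[f/d](ρ[w/z](R))))) → 1

|E| = 1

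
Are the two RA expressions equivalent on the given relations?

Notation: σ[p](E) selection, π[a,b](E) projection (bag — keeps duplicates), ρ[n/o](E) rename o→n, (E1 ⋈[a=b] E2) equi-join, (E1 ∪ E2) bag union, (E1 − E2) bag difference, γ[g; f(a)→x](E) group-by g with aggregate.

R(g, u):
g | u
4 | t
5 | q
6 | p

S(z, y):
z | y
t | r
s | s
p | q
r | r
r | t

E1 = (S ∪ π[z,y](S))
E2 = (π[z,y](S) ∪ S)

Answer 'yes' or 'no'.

E1 per-node cardinality:
  S → 5
  S → 5
  π[z,y](S) → 5
  (S ∪ π[z,y](S)) → 10
E2 per-node cardinality:
  S → 5
  π[z,y](S) → 5
  S → 5
  (π[z,y](S) ∪ S) → 10

E1 and E2 produce the same multiset:
z | y
p | q
p | q
r | r
r | r
r | t
r | t
s | s
s | s
t | r
t | r

yes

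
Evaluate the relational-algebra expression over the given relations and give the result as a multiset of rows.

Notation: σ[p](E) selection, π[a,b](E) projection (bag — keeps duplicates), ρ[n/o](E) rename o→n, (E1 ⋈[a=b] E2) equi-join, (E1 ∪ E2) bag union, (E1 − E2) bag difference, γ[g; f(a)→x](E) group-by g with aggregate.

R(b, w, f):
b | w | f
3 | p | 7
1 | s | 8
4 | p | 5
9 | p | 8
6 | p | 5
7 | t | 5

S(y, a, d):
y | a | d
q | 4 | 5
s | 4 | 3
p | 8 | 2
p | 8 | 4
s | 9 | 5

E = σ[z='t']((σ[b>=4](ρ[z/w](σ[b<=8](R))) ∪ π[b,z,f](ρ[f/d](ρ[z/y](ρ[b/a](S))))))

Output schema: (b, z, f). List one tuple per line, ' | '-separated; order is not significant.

Per-node cardinality:
  R → 6
  σ[b<=8](R) → 5
  ρ[z/w](σ[b<=8](R)) → 5
  σ[b>=4](ρ[z/w](σ[b<=8](R))) → 3
  S → 5
  ρ[b/a](S) → 5
  ρ[z/y](ρ[b/a](S)) → 5
  ρ[f/d](ρ[z/y](ρ[b/a](S))) → 5
  π[b,z,f](ρ[f/d](ρ[z/y](ρ[b/a](S)))) → 5
  (σ[b>=4](ρ[z/w](σ[b<=8](R))) ∪ π[b,z,f](ρ[f/d](ρ[z/y](ρ[b/a](S))))) → 8
  σ[z='t']((σ[b>=4](ρ[z/w](σ[b<=8](R))) ∪ π[b,z,f](ρ[f/d](ρ[z/y](ρ[b/a](S)))))) → 1

== RESULT ==
b | z | f
7 | t | 5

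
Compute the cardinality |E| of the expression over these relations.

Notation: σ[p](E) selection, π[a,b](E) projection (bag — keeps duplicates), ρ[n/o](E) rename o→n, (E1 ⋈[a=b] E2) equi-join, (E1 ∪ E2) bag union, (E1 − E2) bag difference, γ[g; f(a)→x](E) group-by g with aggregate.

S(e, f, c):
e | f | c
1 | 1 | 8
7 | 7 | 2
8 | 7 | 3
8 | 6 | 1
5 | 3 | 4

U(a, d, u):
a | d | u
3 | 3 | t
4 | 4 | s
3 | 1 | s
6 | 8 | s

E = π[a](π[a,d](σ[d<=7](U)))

Row counts bottom-up:
  U → 4
  σ[d<=7](U) → 3
  π[a,d](σ[d<=7](U)) → 3
  π[a](π[a,d](σ[d<=7](U))) → 3

|E| = 3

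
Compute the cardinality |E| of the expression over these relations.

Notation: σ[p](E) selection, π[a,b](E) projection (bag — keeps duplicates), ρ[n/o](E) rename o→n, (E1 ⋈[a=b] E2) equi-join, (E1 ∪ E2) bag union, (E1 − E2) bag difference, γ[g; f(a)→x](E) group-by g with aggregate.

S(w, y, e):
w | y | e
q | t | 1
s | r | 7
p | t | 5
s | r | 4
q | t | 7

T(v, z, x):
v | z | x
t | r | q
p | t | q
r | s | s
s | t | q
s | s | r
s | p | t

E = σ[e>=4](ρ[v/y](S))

Subexpression sizes:
  S → 5
  ρ[v/y](S) → 5
  σ[e>=4](ρ[v/y](S)) → 4

|E| = 4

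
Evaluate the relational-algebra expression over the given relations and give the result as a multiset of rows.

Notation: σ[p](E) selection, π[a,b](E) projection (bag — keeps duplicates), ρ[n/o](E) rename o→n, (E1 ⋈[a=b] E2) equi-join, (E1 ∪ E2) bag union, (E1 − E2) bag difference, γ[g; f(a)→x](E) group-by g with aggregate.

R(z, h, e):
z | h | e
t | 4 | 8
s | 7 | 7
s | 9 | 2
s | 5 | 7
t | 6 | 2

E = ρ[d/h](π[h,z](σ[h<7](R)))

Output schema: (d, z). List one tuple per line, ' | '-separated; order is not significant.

Row counts bottom-up:
  R → 5
  σ[h<7](R) → 3
  π[h,z](σ[h<7](R)) → 3
  ρ[d/h](π[h,z](σ[h<7](R))) → 3

== RESULT ==
d | z
4 | t
5 | s
6 | t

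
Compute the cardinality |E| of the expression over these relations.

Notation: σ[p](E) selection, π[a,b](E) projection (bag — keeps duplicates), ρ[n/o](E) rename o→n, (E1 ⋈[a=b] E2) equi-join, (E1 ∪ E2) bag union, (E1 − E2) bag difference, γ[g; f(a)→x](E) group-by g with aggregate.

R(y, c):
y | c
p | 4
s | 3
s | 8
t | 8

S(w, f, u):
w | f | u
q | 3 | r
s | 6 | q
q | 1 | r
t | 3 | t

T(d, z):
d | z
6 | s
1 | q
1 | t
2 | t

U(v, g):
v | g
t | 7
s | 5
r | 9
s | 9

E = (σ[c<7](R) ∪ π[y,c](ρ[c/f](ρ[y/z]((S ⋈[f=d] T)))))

Row counts bottom-up:
  R → 4
  σ[c<7](R) → 2
  S → 4
  T → 4
  (S ⋈[f=d] T) → 3
  ρ[y/z]((S ⋈[f=d] T)) → 3
  ρ[c/f](ρ[y/z]((S ⋈[f=d] T))) → 3
  π[y,c](ρ[c/f](ρ[y/z]((S ⋈[f=d] T)))) → 3
  (σ[c<7](R) ∪ π[y,c](ρ[c/f](ρ[y/z]((S ⋈[f=d] T))))) → 5

|E| = 5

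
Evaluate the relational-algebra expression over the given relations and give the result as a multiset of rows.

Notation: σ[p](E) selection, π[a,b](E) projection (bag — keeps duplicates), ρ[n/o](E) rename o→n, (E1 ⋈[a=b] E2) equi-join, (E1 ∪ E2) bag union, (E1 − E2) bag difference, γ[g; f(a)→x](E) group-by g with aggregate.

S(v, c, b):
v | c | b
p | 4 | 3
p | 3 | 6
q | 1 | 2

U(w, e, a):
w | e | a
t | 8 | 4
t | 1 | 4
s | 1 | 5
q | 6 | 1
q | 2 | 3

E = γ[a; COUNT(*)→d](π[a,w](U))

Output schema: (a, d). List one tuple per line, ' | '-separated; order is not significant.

Subexpression sizes:
  U → 5
  π[a,w](U) → 5
  γ[a; COUNT(*)→d](π[a,w](U)) → 4

== RESULT ==
a | d
1 | 1
3 | 1
4 | 2
5 | 1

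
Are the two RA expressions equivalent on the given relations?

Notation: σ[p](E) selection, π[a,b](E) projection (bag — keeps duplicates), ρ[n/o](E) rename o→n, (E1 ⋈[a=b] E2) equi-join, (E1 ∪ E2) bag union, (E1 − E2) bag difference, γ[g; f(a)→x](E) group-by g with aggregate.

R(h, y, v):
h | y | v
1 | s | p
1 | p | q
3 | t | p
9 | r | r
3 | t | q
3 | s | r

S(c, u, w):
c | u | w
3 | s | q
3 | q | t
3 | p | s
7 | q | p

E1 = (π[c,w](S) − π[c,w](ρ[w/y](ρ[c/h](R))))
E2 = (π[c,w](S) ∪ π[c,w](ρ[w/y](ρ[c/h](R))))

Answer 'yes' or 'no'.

E1 stepwise |·|:
  S → 4
  π[c,w](S) → 4
  R → 6
  ρ[c/h](R) → 6
  ρ[w/y](ρ[c/h](R)) → 6
  π[c,w](ρ[w/y](ρ[c/h](R))) → 6
  (π[c,w](S) − π[c,w](ρ[w/y](ρ[c/h](R)))) → 2
E2 stepwise |·|:
  S → 4
  π[c,w](S) → 4
  R → 6
  ρ[c/h](R) → 6
  ρ[w/y](ρ[c/h](R)) → 6
  π[c,w](ρ[w/y](ρ[c/h](R))) → 6
  (π[c,w](S) ∪ π[c,w](ρ[w/y](ρ[c/h](R)))) → 10

E1 result:
c | w
3 | q
7 | p
E2 result:
c | w
1 | p
1 | s
3 | q
3 | s
3 | s
3 | t
3 | t
3 | t
7 | p
9 | r
Witness: (9, 'r') appears 0× in E1 but 1× in E2.

no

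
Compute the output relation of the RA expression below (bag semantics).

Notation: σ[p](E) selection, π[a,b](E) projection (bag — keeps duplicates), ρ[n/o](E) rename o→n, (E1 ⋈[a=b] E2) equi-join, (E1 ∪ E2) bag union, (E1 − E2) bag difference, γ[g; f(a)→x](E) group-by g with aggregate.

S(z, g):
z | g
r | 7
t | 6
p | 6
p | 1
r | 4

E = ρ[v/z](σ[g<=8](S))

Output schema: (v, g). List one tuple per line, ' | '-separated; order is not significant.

Stepwise |·|:
  S → 5
  σ[g<=8](S) → 5
  ρ[v/z](σ[g<=8](S)) → 5

== RESULT ==
v | g
p | 1
p | 6
r | 4
r | 7
t | 6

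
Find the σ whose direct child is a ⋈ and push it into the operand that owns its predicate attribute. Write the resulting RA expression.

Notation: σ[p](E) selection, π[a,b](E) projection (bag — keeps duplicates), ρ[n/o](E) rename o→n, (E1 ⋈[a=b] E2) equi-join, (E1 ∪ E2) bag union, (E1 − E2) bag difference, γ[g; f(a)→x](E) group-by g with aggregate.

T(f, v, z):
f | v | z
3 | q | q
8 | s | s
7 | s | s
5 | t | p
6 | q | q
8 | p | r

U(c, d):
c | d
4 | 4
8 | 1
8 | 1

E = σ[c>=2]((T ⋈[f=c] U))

σ filters on c, owned by the right side.
E' = (T ⋈[f=c] σ[c>=2](U))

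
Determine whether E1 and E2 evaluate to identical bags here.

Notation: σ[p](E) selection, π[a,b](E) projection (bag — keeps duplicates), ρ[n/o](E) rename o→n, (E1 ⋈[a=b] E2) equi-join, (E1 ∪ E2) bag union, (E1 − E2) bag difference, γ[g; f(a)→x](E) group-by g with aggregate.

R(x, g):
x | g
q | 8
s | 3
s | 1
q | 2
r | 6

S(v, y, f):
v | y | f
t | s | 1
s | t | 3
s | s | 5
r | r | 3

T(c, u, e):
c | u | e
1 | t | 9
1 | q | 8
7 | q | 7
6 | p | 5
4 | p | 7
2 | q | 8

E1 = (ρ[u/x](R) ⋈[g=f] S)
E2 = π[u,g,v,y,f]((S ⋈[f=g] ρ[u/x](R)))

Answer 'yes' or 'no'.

E1 per-node cardinality:
  R → 5
  ρ[u/x](R) → 5
  S → 4
  (ρ[u/x](R) ⋈[g=f] S) → 3
E2 per-node cardinality:
  S → 4
  R → 5
  ρ[u/x](R) → 5
  (S ⋈[f=g] ρ[u/x](R)) → 3
  π[u,g,v,y,f]((S ⋈[f=g] ρ[u/x](R))) → 3

E1 and E2 produce the same multiset:
u | g | v | y | f
s | 1 | t | s | 1
s | 3 | r | r | 3
s | 3 | s | t | 3

yes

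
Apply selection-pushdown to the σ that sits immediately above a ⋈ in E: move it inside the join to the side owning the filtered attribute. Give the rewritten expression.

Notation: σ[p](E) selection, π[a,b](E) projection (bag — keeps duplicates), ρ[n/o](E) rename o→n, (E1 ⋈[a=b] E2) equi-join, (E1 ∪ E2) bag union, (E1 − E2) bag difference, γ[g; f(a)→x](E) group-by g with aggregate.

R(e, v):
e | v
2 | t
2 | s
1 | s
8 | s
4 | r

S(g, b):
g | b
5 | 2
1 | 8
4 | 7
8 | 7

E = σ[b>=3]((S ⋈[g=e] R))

σ filters on b, owned by the left side.
E' = (σ[b>=3](S) ⋈[g=e] R)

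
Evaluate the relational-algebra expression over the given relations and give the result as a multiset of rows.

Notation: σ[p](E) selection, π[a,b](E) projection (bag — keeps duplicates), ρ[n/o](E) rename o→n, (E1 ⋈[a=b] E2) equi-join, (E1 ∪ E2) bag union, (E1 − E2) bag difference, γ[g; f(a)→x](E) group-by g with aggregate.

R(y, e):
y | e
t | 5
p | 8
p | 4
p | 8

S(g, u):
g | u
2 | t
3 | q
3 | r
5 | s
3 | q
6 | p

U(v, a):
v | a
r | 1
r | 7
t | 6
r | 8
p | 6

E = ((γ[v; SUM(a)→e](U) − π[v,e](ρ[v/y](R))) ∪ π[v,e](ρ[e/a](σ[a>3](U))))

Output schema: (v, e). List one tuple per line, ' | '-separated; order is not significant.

Per-node cardinality:
  U → 5
  γ[v; SUM(a)→e](U) → 3
  R → 4
  ρ[v/y](R) → 4
  π[v,e](ρ[v/y](R)) → 4
  (γ[v; SUM(a)→e](U) − π[v,e](ρ[v/y](R))) → 3
  U → 5
  σ[a>3](U) → 4
  ρ[e/a](σ[a>3](U)) → 4
  π[v,e](ρ[e/a](σ[a>3](U))) → 4
  ((γ[v; SUM(a)→e](U) − π[v,e](ρ[v/y](R))) ∪ π[v,e](ρ[e/a](σ[a>3](U)))) → 7

== RESULT ==
v | e
p | 6
p | 6
r | 7
r | 8
r | 16
t | 6
t | 6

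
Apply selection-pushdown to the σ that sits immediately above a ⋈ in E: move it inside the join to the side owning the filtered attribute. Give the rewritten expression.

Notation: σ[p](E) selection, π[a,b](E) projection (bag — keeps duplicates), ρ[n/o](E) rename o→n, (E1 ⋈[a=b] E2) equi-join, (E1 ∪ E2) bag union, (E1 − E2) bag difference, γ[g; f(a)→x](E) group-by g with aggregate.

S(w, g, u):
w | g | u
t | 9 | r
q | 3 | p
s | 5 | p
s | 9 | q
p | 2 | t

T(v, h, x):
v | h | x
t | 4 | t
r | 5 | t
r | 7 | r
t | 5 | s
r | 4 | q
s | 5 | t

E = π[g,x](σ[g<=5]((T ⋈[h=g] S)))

σ filters on g, owned by the right side.
E' = π[g,x]((T ⋈[h=g] σ[g<=5](S)))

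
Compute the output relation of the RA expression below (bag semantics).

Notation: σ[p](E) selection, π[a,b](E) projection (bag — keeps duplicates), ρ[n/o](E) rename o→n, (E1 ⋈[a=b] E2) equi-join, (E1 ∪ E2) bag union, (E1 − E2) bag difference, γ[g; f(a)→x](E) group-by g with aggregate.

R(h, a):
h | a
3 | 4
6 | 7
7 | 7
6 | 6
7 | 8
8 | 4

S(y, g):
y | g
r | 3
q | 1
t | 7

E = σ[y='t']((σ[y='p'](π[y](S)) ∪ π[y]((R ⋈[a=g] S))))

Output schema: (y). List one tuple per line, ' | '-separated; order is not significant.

Row counts bottom-up:
  S → 3
  π[y](S) → 3
  σ[y='p'](π[y](S)) → 0
  R → 6
  S → 3
  (R ⋈[a=g] S) → 2
  π[y]((R ⋈[a=g] S)) → 2
  (σ[y='p'](π[y](S)) ∪ π[y]((R ⋈[a=g] S))) → 2
  σ[y='t']((σ[y='p'](π[y](S)) ∪ π[y]((R ⋈[a=g] S)))) → 2

== RESULT ==
y
t
t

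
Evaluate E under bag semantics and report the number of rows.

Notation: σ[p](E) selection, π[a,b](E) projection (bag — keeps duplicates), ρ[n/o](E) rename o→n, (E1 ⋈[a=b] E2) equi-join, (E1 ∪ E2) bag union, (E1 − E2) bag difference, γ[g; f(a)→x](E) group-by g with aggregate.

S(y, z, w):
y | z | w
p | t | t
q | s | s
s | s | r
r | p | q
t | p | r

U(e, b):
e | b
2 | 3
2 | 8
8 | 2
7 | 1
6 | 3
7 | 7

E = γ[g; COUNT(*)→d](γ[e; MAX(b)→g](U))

Stepwise |·|:
  U → 6
  γ[e; MAX(b)→g](U) → 4
  γ[g; COUNT(*)→d](γ[e; MAX(b)→g](U)) → 4

|E| = 4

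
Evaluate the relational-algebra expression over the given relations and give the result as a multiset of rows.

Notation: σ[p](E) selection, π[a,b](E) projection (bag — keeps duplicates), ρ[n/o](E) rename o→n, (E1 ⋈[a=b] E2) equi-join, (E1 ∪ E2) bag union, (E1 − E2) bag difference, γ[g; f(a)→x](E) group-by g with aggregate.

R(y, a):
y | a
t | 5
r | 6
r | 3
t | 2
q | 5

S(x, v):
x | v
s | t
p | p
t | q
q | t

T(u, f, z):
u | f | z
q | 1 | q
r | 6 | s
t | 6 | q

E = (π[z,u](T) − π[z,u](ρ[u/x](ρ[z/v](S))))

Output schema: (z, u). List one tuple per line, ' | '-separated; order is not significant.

Subexpression sizes:
  T → 3
  π[z,u](T) → 3
  S → 4
  ρ[z/v](S) → 4
  ρ[u/x](ρ[z/v](S)) → 4
  π[z,u](ρ[u/x](ρ[z/v](S))) → 4
  (π[z,u](T) − π[z,u](ρ[u/x](ρ[z/v](S)))) → 2

== RESULT ==
z | u
q | q
s | r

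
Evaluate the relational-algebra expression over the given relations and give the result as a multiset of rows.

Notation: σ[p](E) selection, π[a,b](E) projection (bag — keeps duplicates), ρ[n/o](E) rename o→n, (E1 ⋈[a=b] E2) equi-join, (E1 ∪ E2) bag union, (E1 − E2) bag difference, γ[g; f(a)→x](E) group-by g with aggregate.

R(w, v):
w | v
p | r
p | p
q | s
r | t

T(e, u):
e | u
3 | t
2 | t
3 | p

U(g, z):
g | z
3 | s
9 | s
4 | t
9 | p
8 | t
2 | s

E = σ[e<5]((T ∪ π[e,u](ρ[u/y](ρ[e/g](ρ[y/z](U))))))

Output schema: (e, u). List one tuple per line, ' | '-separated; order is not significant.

Subexpression sizes:
  T → 3
  U → 6
  ρ[y/z](U) → 6
  ρ[e/g](ρ[y/z](U)) → 6
  ρ[u/y](ρ[e/g](ρ[y/z](U))) → 6
  π[e,u](ρ[u/y](ρ[e/g](ρ[y/z](U)))) → 6
  (T ∪ π[e,u](ρ[u/y](ρ[e/g](ρ[y/z](U))))) → 9
  σ[e<5]((T ∪ π[e,u](ρ[u/y](ρ[e/g](ρ[y/z](U)))))) → 6

== RESULT ==
e | u
2 | s
2 | t
3 | p
3 | s
3 | t
4 | t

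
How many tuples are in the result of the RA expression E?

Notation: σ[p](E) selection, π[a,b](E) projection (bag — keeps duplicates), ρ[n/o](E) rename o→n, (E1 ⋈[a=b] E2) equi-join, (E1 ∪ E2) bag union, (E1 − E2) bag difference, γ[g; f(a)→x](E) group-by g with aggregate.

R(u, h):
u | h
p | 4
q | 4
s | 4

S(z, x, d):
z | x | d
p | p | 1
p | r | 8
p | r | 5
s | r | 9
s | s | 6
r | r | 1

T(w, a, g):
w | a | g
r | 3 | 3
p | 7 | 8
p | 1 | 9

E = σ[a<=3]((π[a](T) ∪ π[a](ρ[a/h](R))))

Stepwise |·|:
  T → 3
  π[a](T) → 3
  R → 3
  ρ[a/h](R) → 3
  π[a](ρ[a/h](R)) → 3
  (π[a](T) ∪ π[a](ρ[a/h](R))) → 6
  σ[a<=3]((π[a](T) ∪ π[a](ρ[a/h](R)))) → 2

|E| = 2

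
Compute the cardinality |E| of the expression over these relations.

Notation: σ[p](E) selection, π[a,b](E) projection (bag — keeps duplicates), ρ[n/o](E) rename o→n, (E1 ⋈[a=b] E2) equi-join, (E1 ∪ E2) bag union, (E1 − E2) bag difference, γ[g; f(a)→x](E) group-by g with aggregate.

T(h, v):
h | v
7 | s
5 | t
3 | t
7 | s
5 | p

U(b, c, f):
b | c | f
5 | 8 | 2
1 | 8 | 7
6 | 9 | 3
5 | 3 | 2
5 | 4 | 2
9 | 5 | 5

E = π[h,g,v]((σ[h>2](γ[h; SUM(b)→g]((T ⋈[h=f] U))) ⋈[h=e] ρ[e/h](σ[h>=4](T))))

Stepwise |·|:
  T → 5
  U → 6
  (T ⋈[h=f] U) → 5
  γ[h; SUM(b)→g]((T ⋈[h=f] U)) → 3
  σ[h>2](γ[h; SUM(b)→g]((T ⋈[h=f] U))) → 3
  T → 5
  σ[h>=4](T) → 4
  ρ[e/h](σ[h>=4](T)) → 4
  (σ[h>2](γ[h; SUM(b)→g]((T ⋈[h=f] U))) ⋈[h=e] ρ[e/h](σ[h>=4](T))) → 4
  π[h,g,v]((σ[h>2](γ[h; SUM(b)→g]((T ⋈[h=f] U))) ⋈[h=e] ρ[e/h](σ[h>=4](T)))) → 4

|E| = 4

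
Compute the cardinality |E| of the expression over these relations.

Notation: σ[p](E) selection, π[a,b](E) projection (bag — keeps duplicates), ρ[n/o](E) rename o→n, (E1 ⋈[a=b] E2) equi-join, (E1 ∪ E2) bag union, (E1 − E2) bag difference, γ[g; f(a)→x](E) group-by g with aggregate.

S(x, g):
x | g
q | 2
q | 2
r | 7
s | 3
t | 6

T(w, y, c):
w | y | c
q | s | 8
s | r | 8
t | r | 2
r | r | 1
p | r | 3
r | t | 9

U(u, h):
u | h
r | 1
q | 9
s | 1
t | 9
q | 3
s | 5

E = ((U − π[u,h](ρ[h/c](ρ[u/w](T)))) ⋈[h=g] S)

Row counts bottom-up:
  U → 6
  T → 6
  ρ[u/w](T) → 6
  ρ[h/c](ρ[u/w](T)) → 6
  π[u,h](ρ[h/c](ρ[u/w](T))) → 6
  (U − π[u,h](ρ[h/c](ρ[u/w](T)))) → 5
  S → 5
  ((U − π[u,h](ρ[h/c](ρ[u/w](T)))) ⋈[h=g] S) → 1

|E| = 1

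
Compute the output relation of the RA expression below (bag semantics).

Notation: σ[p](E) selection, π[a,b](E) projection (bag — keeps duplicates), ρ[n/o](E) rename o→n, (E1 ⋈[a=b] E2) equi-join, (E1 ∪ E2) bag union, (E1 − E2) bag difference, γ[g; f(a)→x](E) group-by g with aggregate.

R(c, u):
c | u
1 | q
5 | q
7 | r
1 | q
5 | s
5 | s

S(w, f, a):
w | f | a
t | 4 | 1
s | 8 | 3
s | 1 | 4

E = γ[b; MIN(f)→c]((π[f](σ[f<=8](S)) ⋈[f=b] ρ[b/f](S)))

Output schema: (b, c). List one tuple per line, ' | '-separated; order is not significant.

Per-node cardinality:
  S → 3
  σ[f<=8](S) → 3
  π[f](σ[f<=8](S)) → 3
  S → 3
  ρ[b/f](S) → 3
  (π[f](σ[f<=8](S)) ⋈[f=b] ρ[b/f](S)) → 3
  γ[b; MIN(f)→c]((π[f](σ[f<=8](S)) ⋈[f=b] ρ[b/f](S))) → 3

== RESULT ==
b | c
1 | 1
4 | 4
8 | 8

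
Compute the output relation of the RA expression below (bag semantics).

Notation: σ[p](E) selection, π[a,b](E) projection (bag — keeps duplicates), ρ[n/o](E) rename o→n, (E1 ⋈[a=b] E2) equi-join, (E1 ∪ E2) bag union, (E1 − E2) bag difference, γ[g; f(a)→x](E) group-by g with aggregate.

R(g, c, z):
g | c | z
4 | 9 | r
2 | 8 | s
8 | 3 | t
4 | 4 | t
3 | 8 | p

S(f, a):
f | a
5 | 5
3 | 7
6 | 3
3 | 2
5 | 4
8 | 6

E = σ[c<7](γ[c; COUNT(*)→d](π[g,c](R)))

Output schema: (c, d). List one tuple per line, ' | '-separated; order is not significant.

Stepwise |·|:
  R → 5
  π[g,c](R) → 5
  γ[c; COUNT(*)→d](π[g,c](R)) → 4
  σ[c<7](γ[c; COUNT(*)→d](π[g,c](R))) → 2

== RESULT ==
c | d
3 | 1
4 | 1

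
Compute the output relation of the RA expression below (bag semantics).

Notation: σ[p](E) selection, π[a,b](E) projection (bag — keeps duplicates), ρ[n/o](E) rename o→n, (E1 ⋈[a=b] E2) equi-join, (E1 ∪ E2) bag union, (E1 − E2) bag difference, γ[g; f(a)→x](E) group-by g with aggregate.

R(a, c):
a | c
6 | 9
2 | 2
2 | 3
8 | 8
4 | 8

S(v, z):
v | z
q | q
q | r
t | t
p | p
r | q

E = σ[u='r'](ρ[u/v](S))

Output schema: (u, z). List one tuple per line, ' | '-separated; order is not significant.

Per-node cardinality:
  S → 5
  ρ[u/v](S) → 5
  σ[u='r'](ρ[u/v](S)) → 1

== RESULT ==
u | z
r | q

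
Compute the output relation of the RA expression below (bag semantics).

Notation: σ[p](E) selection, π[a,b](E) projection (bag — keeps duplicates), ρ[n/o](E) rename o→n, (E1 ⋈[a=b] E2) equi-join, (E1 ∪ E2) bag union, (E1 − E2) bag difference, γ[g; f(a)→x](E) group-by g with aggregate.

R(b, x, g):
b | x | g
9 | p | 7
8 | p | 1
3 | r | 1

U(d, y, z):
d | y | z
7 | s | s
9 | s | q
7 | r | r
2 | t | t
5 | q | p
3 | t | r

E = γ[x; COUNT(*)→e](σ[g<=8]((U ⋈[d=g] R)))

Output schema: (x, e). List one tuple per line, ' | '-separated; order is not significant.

Per-node cardinality:
  U → 6
  R → 3
  (U ⋈[d=g] R) → 2
  σ[g<=8]((U ⋈[d=g] R)) → 2
  γ[x; COUNT(*)→e](σ[g<=8]((U ⋈[d=g] R))) → 1

== RESULT ==
x | e
p | 2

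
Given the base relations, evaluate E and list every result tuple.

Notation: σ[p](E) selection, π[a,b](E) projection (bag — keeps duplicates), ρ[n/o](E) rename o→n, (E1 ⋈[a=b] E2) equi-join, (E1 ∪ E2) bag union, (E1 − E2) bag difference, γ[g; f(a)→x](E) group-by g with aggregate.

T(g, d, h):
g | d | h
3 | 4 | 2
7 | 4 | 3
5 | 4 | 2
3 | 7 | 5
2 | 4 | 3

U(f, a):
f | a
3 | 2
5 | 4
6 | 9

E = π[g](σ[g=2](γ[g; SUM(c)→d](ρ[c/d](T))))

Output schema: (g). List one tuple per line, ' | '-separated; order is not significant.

Per-node cardinality:
  T → 5
  ρ[c/d](T) → 5
  γ[g; SUM(c)→d](ρ[c/d](T)) → 4
  σ[g=2](γ[g; SUM(c)→d](ρ[c/d](T))) → 1
  π[g](σ[g=2](γ[g; SUM(c)→d](ρ[c/d](T)))) → 1

== RESULT ==
g
2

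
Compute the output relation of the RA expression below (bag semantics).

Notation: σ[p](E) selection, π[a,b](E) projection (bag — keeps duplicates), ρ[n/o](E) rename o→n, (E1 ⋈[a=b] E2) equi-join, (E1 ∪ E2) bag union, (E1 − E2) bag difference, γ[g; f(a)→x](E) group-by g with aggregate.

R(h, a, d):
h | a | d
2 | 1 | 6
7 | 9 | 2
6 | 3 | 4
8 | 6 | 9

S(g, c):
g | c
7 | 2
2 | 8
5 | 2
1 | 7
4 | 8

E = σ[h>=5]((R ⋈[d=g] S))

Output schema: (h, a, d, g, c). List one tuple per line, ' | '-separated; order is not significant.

Stepwise |·|:
  R → 4
  S → 5
  (R ⋈[d=g] S) → 2
  σ[h>=5]((R ⋈[d=g] S)) → 2

== RESULT ==
h | a | d | g | c
6 | 3 | 4 | 4 | 8
7 | 9 | 2 | 2 | 8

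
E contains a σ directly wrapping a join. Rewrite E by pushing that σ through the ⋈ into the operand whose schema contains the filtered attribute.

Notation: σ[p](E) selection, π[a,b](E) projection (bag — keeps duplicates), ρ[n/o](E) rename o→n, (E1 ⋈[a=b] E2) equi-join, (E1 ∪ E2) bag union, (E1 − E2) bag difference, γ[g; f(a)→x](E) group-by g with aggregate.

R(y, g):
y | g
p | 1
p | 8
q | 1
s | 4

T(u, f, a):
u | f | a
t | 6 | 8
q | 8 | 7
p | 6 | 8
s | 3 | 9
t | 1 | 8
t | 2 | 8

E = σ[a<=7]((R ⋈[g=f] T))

σ filters on a, owned by the right side.
E' = (R ⋈[g=f] σ[a<=7](T))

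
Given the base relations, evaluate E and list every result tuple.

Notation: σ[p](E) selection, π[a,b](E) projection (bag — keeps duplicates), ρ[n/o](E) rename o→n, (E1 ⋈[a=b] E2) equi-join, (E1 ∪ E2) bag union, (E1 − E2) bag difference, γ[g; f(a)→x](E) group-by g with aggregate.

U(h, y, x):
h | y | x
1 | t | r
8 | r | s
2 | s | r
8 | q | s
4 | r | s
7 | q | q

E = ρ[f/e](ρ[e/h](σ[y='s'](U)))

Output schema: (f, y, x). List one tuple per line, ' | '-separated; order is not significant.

Subexpression sizes:
  U → 6
  σ[y='s'](U) → 1
  ρ[e/h](σ[y='s'](U)) → 1
  ρ[f/e](ρ[e/h](σ[y='s'](U))) → 1

== RESULT ==
f | y | x
2 | s | r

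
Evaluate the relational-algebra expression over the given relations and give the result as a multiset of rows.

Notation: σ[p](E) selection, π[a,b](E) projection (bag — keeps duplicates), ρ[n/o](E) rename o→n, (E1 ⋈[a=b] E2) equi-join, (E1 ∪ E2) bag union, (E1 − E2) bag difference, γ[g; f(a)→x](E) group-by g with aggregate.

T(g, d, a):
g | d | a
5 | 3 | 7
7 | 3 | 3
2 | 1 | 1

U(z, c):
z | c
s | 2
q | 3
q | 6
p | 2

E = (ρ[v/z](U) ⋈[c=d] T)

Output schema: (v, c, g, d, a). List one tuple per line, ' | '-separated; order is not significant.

Subexpression sizes:
  U → 4
  ρ[v/z](U) → 4
  T → 3
  (ρ[v/z](U) ⋈[c=d] T) → 2

== RESULT ==
v | c | g | d | a
q | 3 | 5 | 3 | 7
q | 3 | 7 | 3 | 3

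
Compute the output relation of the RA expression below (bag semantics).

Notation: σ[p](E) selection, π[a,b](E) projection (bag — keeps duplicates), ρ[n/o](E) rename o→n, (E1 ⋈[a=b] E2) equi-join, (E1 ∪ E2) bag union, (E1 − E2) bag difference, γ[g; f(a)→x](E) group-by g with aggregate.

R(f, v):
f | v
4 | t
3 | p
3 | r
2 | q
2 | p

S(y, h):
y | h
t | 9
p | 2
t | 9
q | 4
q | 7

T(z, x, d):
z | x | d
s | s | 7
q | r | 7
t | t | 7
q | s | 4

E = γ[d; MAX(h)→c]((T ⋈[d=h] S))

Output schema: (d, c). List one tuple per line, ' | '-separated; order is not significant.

Row counts bottom-up:
  T → 4
  S → 5
  (T ⋈[d=h] S) → 4
  γ[d; MAX(h)→c]((T ⋈[d=h] S)) → 2

== RESULT ==
d | c
4 | 4
7 | 7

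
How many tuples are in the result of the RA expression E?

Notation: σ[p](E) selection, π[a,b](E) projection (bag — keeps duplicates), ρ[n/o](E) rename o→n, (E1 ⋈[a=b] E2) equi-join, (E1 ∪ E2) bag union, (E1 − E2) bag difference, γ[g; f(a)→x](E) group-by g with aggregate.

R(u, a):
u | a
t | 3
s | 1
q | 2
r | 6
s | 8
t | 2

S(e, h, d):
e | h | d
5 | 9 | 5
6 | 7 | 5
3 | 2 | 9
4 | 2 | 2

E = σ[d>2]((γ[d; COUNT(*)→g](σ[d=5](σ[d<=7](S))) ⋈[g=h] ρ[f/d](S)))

Stepwise |·|:
  S → 4
  σ[d<=7](S) → 3
  σ[d=5](σ[d<=7](S)) → 2
  γ[d; COUNT(*)→g](σ[d=5](σ[d<=7](S))) → 1
  S → 4
  ρ[f/d](S) → 4
  (γ[d; COUNT(*)→g](σ[d=5](σ[d<=7](S))) ⋈[g=h] ρ[f/d](S)) → 2
  σ[d>2]((γ[d; COUNT(*)→g](σ[d=5](σ[d<=7](S))) ⋈[g=h] ρ[f/d](S))) → 2

|E| = 2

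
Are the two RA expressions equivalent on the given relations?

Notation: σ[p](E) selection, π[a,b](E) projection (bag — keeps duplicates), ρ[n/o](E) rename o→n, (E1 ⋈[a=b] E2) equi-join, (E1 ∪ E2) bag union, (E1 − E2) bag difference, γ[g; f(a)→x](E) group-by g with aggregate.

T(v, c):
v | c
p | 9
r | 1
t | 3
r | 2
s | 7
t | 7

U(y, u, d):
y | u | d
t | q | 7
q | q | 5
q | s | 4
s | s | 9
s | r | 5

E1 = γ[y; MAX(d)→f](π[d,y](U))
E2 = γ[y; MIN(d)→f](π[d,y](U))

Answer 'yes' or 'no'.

E1 row counts bottom-up:
  U → 5
  π[d,y](U) → 5
  γ[y; MAX(d)→f](π[d,y](U)) → 3
E2 row counts bottom-up:
  U → 5
  π[d,y](U) → 5
  γ[y; MIN(d)→f](π[d,y](U)) → 3

E1 result:
y | f
q | 5
s | 9
t | 7
E2 result:
y | f
q | 4
s | 5
t | 7
Witness: ('s', 9) appears 1× in E1 but 0× in E2.

no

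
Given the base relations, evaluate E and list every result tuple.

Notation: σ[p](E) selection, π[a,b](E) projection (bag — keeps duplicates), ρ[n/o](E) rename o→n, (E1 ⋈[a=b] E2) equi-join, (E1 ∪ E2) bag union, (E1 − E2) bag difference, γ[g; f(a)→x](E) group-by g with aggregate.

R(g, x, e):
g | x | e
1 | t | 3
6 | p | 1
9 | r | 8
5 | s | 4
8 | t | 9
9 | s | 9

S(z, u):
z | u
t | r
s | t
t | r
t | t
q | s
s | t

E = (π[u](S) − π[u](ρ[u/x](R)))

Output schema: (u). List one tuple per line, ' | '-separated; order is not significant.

Row counts bottom-up:
  S → 6
  π[u](S) → 6
  R → 6
  ρ[u/x](R) → 6
  π[u](ρ[u/x](R)) → 6
  (π[u](S) − π[u](ρ[u/x](R))) → 2

== RESULT ==
u
r
t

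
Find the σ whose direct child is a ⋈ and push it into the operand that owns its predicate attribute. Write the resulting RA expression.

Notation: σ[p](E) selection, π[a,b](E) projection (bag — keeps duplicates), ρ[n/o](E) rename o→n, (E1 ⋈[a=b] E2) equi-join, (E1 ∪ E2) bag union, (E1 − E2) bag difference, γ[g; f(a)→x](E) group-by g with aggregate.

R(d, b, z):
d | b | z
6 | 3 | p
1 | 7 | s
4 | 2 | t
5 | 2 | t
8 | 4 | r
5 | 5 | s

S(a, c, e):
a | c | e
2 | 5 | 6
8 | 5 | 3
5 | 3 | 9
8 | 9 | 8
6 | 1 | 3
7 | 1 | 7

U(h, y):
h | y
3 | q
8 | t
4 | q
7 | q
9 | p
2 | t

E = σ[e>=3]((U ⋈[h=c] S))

σ filters on e, owned by the right side.
E' = (U ⋈[h=c] σ[e>=3](S))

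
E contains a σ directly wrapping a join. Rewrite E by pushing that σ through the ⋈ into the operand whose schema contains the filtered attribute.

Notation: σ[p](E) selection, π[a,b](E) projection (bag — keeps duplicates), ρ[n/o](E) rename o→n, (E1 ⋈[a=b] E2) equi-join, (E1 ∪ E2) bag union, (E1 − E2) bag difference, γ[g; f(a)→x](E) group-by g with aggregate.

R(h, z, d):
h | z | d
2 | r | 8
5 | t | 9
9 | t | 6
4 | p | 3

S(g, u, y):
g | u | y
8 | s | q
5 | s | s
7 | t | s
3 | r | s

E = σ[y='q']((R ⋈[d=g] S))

σ filters on y, owned by the right side.
E' = (R ⋈[d=g] σ[y='q'](S))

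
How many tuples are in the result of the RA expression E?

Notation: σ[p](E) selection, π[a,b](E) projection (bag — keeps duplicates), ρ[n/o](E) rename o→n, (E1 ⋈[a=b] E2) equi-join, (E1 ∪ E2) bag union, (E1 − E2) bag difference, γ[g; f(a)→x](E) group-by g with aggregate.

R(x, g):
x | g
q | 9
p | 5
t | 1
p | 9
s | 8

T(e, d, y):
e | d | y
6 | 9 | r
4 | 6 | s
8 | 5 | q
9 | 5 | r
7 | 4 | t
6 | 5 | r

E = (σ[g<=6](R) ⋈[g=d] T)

Stepwise |·|:
  R → 5
  σ[g<=6](R) → 2
  T → 6
  (σ[g<=6](R) ⋈[g=d] T) → 3

|E| = 3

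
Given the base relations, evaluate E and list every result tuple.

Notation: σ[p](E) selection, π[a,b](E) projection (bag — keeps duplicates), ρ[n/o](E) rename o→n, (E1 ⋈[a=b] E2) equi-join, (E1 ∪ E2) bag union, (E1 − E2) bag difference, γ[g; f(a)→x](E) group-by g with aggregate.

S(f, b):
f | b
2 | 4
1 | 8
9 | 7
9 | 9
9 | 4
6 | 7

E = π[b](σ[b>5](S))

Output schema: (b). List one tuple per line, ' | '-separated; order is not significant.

Per-node cardinality:
  S → 6
  σ[b>5](S) → 4
  π[b](σ[b>5](S)) → 4

== RESULT ==
b
7
7
8
9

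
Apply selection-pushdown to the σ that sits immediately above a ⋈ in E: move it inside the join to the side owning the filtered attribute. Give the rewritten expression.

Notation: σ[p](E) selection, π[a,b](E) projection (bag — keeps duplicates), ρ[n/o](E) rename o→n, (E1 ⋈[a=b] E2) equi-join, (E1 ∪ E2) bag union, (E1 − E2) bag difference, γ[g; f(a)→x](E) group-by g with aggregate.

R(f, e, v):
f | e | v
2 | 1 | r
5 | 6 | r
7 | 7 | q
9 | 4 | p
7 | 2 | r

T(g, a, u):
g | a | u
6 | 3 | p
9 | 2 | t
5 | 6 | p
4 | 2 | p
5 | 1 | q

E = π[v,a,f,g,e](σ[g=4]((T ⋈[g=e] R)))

σ filters on g, owned by the left side.
E' = π[v,a,f,g,e]((σ[g=4](T) ⋈[g=e] R))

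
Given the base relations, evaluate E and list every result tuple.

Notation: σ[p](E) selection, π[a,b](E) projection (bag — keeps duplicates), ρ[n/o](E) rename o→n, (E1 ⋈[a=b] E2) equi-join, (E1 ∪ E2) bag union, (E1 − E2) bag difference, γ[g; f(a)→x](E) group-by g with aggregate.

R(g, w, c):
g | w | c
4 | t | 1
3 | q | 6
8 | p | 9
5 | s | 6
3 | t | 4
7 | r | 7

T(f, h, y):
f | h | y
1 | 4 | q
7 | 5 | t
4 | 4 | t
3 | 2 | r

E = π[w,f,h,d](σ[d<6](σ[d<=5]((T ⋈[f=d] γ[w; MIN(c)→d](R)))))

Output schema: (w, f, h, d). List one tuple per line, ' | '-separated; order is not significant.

Row counts bottom-up:
  T → 4
  R → 6
  γ[w; MIN(c)→d](R) → 5
  (T ⋈[f=d] γ[w; MIN(c)→d](R)) → 2
  σ[d<=5]((T ⋈[f=d] γ[w; MIN(c)→d](R))) → 1
  σ[d<6](σ[d<=5]((T ⋈[f=d] γ[w; MIN(c)→d](R)))) → 1
  π[w,f,h,d](σ[d<6](σ[d<=5]((T ⋈[f=d] γ[w; MIN(c)→d](R))))) → 1

== RESULT ==
w | f | h | d
t | 1 | 4 | 1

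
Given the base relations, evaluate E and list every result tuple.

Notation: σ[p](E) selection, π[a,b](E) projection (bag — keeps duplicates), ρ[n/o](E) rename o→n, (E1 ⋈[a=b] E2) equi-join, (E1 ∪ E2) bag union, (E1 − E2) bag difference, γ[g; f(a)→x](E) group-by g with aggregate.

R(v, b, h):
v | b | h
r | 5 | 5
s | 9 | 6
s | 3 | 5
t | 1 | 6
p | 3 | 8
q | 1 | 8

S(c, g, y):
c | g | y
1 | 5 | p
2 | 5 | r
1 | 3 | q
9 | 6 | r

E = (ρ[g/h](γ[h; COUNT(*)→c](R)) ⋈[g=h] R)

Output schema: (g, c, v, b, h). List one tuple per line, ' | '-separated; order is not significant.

Stepwise |·|:
  R → 6
  γ[h; COUNT(*)→c](R) → 3
  ρ[g/h](γ[h; COUNT(*)→c](R)) → 3
  R → 6
  (ρ[g/h](γ[h; COUNT(*)→c](R)) ⋈[g=h] R) → 6

== RESULT ==
g | c | v | b | h
5 | 2 | r | 5 | 5
5 | 2 | s | 3 | 5
6 | 2 | s | 9 | 6
6 | 2 | t | 1 | 6
8 | 2 | p | 3 | 8
8 | 2 | q | 1 | 8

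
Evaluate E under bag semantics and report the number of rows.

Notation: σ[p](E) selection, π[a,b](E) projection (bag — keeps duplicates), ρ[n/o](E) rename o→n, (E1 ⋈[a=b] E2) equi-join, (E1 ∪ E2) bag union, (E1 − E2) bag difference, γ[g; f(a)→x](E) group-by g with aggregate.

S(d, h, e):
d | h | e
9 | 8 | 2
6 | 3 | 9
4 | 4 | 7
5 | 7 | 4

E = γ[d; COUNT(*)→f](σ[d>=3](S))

Row counts bottom-up:
  S → 4
  σ[d>=3](S) → 4
  γ[d; COUNT(*)→f](σ[d>=3](S)) → 4

|E| = 4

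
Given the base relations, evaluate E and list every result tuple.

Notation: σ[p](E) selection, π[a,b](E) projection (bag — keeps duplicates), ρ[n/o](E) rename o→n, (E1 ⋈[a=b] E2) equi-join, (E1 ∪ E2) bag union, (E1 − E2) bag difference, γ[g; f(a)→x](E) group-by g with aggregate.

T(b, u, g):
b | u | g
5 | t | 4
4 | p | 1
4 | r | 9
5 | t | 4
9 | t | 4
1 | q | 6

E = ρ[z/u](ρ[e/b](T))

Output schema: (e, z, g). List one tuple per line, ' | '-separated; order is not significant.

Subexpression sizes:
  T → 6
  ρ[e/b](T) → 6
  ρ[z/u](ρ[e/b](T)) → 6

== RESULT ==
e | z | g
1 | q | 6
4 | p | 1
4 | r | 9
5 | t | 4
5 | t | 4
9 | t | 4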